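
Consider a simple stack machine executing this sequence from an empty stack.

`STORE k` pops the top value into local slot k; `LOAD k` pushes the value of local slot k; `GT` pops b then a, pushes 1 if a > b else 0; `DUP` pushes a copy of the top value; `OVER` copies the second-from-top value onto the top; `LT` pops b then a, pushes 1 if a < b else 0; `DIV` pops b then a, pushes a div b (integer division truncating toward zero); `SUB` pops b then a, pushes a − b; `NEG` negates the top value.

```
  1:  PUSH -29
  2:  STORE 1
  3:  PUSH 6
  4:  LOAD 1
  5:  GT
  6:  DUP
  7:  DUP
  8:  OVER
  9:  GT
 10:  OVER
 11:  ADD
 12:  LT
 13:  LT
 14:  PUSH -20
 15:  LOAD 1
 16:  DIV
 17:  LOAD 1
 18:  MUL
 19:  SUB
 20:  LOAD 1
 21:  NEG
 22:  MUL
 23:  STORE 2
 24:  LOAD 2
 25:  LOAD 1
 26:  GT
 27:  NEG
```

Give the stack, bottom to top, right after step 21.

[0, 29]

PUSH -29  -29
STORE 1   (empty)
PUSH 6    6
LOAD 1    6 -29
GT        1
DUP       1 1
DUP       1 1 1
OVER      1 1 1 1
GT        1 1 0
OVER      1 1 0 1
ADD       1 1 1
LT        1 0
LT        0
PUSH -20  0 -20
LOAD 1    0 -20 -29
DIV       0 0
LOAD 1    0 0 -29
MUL       0 0
SUB       0
LOAD 1    0 -29
NEG       0 29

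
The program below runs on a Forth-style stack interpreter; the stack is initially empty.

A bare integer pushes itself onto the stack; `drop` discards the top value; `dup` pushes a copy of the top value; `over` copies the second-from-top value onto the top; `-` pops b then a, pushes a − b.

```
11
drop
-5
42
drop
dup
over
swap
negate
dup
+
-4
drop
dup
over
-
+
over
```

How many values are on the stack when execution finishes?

4

11      11
drop    (empty)
-5      -5
42      -5 42
drop    -5
dup     -5 -5
over    -5 -5 -5
swap    -5 -5 -5
negate  -5 -5 5
dup     -5 -5 5 5
+       -5 -5 10
-4      -5 -5 10 -4
drop    -5 -5 10
dup     -5 -5 10 10
over    -5 -5 10 10 10
-       -5 -5 10 0
+       -5 -5 10
over    -5 -5 10 -5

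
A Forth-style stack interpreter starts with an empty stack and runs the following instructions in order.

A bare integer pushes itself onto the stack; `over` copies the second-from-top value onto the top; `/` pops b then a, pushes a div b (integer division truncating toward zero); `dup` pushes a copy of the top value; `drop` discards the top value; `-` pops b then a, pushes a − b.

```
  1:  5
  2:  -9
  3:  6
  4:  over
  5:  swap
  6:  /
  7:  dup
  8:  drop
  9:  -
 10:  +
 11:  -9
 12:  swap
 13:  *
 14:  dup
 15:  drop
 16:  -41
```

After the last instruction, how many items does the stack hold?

2

5    : 5
-9   : 5 -9
6    : 5 -9 6
over : 5 -9 6 -9
swap : 5 -9 -9 6
/    : 5 -9 -1
dup  : 5 -9 -1 -1
drop : 5 -9 -1
-    : 5 -8
+    : -3
-9   : -3 -9
swap : -9 -3
*    : 27
dup  : 27 27
drop : 27
-41  : 27 -41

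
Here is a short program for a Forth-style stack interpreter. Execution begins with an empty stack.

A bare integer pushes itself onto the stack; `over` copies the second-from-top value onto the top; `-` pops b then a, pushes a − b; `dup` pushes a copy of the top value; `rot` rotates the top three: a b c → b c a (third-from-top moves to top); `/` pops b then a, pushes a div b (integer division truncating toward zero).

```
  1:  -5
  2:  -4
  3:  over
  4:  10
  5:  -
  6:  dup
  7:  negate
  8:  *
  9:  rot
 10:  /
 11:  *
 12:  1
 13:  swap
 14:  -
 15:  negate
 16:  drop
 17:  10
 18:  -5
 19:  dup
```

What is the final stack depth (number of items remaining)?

3

-5     → -5
-4     → -5 -4
over   → -5 -4 -5
10     → -5 -4 -5 10
-      → -5 -4 -15
dup    → -5 -4 -15 -15
negate → -5 -4 -15 15
*      → -5 -4 -225
rot    → -4 -225 -5
/      → -4 45
*      → -180
1      → -180 1
swap   → 1 -180
-      → 181
negate → -181
drop   → (empty)
10     → 10
-5     → 10 -5
dup    → 10 -5 -5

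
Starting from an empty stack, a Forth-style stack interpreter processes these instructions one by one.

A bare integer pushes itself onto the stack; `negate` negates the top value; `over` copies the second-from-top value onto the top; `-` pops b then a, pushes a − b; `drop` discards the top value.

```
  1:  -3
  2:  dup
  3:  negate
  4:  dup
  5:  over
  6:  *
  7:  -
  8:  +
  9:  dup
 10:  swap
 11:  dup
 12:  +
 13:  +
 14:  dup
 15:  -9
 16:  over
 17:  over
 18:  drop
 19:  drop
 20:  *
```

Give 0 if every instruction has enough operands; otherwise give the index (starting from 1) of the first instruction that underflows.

0

-3     → [-3]
dup    → [-3, -3]
negate → [-3, 3]
dup    → [-3, 3, 3]
over   → [-3, 3, 3, 3]
*      → [-3, 3, 9]
-      → [-3, -6]
+      → [-9]
dup    → [-9, -9]
swap   → [-9, -9]
dup    → [-9, -9, -9]
+      → [-9, -18]
+      → [-27]
dup    → [-27, -27]
-9     → [-27, -27, -9]
over   → [-27, -27, -9, -27]
over   → [-27, -27, -9, -27, -9]
drop   → [-27, -27, -9, -27]
drop   → [-27, -27, -9]
*      → [-27, 243]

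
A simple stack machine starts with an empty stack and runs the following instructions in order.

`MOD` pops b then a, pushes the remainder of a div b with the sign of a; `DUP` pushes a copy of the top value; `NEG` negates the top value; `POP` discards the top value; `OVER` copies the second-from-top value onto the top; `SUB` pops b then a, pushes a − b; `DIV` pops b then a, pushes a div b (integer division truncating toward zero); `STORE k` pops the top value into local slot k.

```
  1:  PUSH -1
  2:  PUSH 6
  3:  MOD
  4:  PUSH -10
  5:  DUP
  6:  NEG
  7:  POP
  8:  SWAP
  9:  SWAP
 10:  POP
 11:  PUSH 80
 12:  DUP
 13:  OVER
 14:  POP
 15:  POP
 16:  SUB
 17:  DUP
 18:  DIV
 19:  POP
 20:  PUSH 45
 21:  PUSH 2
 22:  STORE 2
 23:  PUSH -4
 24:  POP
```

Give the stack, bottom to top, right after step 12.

[-1, 80, 80]

PUSH -1  : -1
PUSH 6   : -1 6
MOD      : -1
PUSH -10 : -1 -10
DUP      : -1 -10 -10
NEG      : -1 -10 10
POP      : -1 -10
SWAP     : -10 -1
SWAP     : -1 -10
POP      : -1
PUSH 80  : -1 80
DUP      : -1 80 80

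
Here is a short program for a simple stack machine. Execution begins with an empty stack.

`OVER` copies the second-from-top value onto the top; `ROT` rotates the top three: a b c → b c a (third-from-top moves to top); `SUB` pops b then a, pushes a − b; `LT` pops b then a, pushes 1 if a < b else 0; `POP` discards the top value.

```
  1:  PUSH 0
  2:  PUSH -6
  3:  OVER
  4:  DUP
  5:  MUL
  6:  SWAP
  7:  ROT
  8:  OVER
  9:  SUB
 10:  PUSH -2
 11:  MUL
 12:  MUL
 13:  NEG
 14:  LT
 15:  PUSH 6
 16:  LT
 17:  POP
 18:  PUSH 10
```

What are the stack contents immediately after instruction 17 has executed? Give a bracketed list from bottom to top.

[]

PUSH 0  : [0]
PUSH -6 : [0, -6]
OVER    : [0, -6, 0]
DUP     : [0, -6, 0, 0]
MUL     : [0, -6, 0]
SWAP    : [0, 0, -6]
ROT     : [0, -6, 0]
OVER    : [0, -6, 0, -6]
SUB     : [0, -6, 6]
PUSH -2 : [0, -6, 6, -2]
MUL     : [0, -6, -12]
MUL     : [0, 72]
NEG     : [0, -72]
LT      : [0]
PUSH 6  : [0, 6]
LT      : [1]
POP     : []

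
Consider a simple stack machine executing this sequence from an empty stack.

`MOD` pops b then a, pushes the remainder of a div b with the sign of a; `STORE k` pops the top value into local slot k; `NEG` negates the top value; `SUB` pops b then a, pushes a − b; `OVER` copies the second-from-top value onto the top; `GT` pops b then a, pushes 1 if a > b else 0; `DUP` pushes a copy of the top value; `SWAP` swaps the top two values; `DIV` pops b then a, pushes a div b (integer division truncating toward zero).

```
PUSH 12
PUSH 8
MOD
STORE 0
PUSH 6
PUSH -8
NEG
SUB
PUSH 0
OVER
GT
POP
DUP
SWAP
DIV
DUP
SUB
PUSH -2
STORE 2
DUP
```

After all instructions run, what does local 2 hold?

-2

PUSH 12 → 12
PUSH 8  → 12 8
MOD     → 4
STORE 0 → (empty)
PUSH 6  → 6
PUSH -8 → 6 -8
NEG     → 6 8
SUB     → -2
PUSH 0  → -2 0
OVER    → -2 0 -2
GT      → -2 1
POP     → -2
DUP     → -2 -2
SWAP    → -2 -2
DIV     → 1
DUP     → 1 1
SUB     → 0
PUSH -2 → 0 -2
STORE 2 → 0
DUP     → 0 0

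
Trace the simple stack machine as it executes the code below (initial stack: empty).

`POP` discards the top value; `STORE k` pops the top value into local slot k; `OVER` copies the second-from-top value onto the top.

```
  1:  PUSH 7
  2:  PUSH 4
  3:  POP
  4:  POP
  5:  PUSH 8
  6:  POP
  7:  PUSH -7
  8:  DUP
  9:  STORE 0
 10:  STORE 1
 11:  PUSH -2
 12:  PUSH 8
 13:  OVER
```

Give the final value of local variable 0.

-7

PUSH 7   [7]
PUSH 4   [7, 4]
POP      [7]
POP      []
PUSH 8   [8]
POP      []
PUSH -7  [-7]
DUP      [-7, -7]
STORE 0  [-7]
STORE 1  []
PUSH -2  [-2]
PUSH 8   [-2, 8]
OVER     [-2, 8, -2]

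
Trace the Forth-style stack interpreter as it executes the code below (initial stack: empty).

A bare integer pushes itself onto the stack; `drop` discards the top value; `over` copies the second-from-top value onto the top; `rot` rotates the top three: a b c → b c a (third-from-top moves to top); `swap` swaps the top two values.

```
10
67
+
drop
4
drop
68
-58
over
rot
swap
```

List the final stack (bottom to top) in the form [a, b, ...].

[-58, 68, 68]

10    [10]
67    [10, 67]
+     [77]
drop  []
4     [4]
drop  []
68    [68]
-58   [68, -58]
over  [68, -58, 68]
rot   [-58, 68, 68]
swap  [-58, 68, 68]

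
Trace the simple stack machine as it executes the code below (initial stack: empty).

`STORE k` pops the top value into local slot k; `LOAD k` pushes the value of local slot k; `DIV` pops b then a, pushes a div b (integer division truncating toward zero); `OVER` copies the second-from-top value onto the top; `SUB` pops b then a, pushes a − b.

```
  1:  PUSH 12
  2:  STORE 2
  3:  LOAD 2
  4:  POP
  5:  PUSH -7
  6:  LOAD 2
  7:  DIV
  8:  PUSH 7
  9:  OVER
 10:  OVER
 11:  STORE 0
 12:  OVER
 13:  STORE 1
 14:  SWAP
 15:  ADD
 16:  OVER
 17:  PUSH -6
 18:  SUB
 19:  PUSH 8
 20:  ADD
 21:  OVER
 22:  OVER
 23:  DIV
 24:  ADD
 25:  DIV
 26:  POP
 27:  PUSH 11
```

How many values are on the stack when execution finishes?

PUSH 12 : 12
STORE 2 : (empty)
LOAD 2  : 12
POP     : (empty)
PUSH -7 : -7
LOAD 2  : -7 12
DIV     : 0
PUSH 7  : 0 7
OVER    : 0 7 0
OVER    : 0 7 0 7
STORE 0 : 0 7 0
OVER    : 0 7 0 7
STORE 1 : 0 7 0
SWAP    : 0 0 7
ADD     : 0 7
OVER    : 0 7 0
PUSH -6 : 0 7 0 -6
SUB     : 0 7 6
PUSH 8  : 0 7 6 8
ADD     : 0 7 14
OVER    : 0 7 14 7
OVER    : 0 7 14 7 14
DIV     : 0 7 14 0
ADD     : 0 7 14
DIV     : 0 0
POP     : 0
PUSH 11 : 0 11

2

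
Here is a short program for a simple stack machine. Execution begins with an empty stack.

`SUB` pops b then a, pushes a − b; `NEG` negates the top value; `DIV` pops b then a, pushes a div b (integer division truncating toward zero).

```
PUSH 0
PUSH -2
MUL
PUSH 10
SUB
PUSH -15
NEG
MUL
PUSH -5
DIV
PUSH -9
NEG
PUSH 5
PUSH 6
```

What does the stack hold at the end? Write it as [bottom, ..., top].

[30, 9, 5, 6]

PUSH 0   → 0
PUSH -2  → 0 -2
MUL      → 0
PUSH 10  → 0 10
SUB      → -10
PUSH -15 → -10 -15
NEG      → -10 15
MUL      → -150
PUSH -5  → -150 -5
DIV      → 30
PUSH -9  → 30 -9
NEG      → 30 9
PUSH 5   → 30 9 5
PUSH 6   → 30 9 5 6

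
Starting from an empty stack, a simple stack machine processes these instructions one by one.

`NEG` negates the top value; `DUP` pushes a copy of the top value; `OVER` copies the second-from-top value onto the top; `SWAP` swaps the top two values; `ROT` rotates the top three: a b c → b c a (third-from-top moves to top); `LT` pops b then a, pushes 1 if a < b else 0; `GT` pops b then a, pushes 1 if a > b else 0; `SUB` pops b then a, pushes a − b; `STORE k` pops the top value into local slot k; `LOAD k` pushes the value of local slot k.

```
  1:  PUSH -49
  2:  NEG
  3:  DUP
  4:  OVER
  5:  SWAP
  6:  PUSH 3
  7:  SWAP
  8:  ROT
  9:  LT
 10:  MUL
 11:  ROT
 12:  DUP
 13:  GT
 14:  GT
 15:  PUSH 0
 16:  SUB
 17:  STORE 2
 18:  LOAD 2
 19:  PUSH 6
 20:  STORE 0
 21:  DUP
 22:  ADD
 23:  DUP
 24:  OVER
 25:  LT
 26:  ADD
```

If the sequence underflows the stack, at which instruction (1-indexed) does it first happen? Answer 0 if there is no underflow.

11

PUSH -49 -> -49
NEG      -> 49
DUP      -> 49 49
OVER     -> 49 49 49
SWAP     -> 49 49 49
PUSH 3   -> 49 49 49 3
SWAP     -> 49 49 3 49
ROT      -> 49 3 49 49
LT       -> 49 3 0
MUL      -> 49 0
ROT  — needs 3 operands, stack has 2 → underflow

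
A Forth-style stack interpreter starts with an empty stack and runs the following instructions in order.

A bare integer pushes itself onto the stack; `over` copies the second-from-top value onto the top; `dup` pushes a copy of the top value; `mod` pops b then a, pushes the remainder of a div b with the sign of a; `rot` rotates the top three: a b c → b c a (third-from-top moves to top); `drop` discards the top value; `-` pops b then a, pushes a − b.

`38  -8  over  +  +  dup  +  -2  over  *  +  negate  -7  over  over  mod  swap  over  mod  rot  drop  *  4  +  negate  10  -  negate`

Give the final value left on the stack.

38     -> [38]
-8     -> [38, -8]
over   -> [38, -8, 38]
+      -> [38, 30]
+      -> [68]
dup    -> [68, 68]
+      -> [136]
-2     -> [136, -2]
over   -> [136, -2, 136]
*      -> [136, -272]
+      -> [-136]
negate -> [136]
-7     -> [136, -7]
over   -> [136, -7, 136]
over   -> [136, -7, 136, -7]
mod    -> [136, -7, 3]
swap   -> [136, 3, -7]
over   -> [136, 3, -7, 3]
mod    -> [136, 3, -1]
rot    -> [3, -1, 136]
drop   -> [3, -1]
*      -> [-3]
4      -> [-3, 4]
+      -> [1]
negate -> [-1]
10     -> [-1, 10]
-      -> [-11]
negate -> [11]

11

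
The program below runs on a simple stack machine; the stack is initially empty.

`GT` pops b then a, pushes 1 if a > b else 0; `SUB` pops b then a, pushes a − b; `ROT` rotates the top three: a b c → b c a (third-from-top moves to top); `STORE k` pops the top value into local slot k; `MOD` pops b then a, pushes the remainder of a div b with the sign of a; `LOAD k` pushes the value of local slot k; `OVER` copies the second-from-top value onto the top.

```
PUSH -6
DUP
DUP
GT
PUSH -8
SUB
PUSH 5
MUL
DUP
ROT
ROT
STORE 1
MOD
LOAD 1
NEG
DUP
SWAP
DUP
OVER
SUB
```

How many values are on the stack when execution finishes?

4

PUSH -6  [-6]
DUP      [-6, -6]
DUP      [-6, -6, -6]
GT       [-6, 0]
PUSH -8  [-6, 0, -8]
SUB      [-6, 8]
PUSH 5   [-6, 8, 5]
MUL      [-6, 40]
DUP      [-6, 40, 40]
ROT      [40, 40, -6]
ROT      [40, -6, 40]
STORE 1  [40, -6]
MOD      [4]
LOAD 1   [4, 40]
NEG      [4, -40]
DUP      [4, -40, -40]
SWAP     [4, -40, -40]
DUP      [4, -40, -40, -40]
OVER     [4, -40, -40, -40, -40]
SUB      [4, -40, -40, 0]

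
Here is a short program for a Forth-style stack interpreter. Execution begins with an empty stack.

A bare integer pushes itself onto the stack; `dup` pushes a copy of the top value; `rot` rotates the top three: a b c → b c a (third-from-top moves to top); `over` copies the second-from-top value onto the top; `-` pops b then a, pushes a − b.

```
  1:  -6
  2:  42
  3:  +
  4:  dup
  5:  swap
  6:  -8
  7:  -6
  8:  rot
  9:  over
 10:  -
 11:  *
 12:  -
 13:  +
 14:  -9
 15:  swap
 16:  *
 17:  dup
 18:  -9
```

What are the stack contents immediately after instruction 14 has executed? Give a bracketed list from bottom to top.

[280, -9]

-6   -> [-6]
42   -> [-6, 42]
+    -> [36]
dup  -> [36, 36]
swap -> [36, 36]
-8   -> [36, 36, -8]
-6   -> [36, 36, -8, -6]
rot  -> [36, -8, -6, 36]
over -> [36, -8, -6, 36, -6]
-    -> [36, -8, -6, 42]
*    -> [36, -8, -252]
-    -> [36, 244]
+    -> [280]
-9   -> [280, -9]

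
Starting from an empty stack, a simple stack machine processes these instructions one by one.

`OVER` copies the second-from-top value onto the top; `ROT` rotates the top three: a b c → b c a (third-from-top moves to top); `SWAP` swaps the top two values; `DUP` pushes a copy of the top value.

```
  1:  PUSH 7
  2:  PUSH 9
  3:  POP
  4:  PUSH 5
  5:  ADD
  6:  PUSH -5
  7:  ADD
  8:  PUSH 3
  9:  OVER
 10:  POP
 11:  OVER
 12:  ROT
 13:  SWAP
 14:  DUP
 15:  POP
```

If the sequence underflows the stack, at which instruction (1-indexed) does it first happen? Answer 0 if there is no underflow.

PUSH 7   7
PUSH 9   7 9
POP      7
PUSH 5   7 5
ADD      12
PUSH -5  12 -5
ADD      7
PUSH 3   7 3
OVER     7 3 7
POP      7 3
OVER     7 3 7
ROT      3 7 7
SWAP     3 7 7
DUP      3 7 7 7
POP      3 7 7

0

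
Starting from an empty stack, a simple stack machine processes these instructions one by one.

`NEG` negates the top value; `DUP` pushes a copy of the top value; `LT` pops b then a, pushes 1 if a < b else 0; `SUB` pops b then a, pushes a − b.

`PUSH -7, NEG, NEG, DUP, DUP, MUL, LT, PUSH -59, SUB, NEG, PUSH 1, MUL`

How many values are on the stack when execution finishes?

1

PUSH -7  → [-7]
NEG      → [7]
NEG      → [-7]
DUP      → [-7, -7]
DUP      → [-7, -7, -7]
MUL      → [-7, 49]
LT       → [1]
PUSH -59 → [1, -59]
SUB      → [60]
NEG      → [-60]
PUSH 1   → [-60, 1]
MUL      → [-60]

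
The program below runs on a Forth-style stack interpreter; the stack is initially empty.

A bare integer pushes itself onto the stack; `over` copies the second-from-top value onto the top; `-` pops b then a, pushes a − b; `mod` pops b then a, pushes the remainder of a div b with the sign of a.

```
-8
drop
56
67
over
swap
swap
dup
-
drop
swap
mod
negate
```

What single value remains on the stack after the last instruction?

-11

-8     -> [-8]
drop   -> []
56     -> [56]
67     -> [56, 67]
over   -> [56, 67, 56]
swap   -> [56, 56, 67]
swap   -> [56, 67, 56]
dup    -> [56, 67, 56, 56]
-      -> [56, 67, 0]
drop   -> [56, 67]
swap   -> [67, 56]
mod    -> [11]
negate -> [-11]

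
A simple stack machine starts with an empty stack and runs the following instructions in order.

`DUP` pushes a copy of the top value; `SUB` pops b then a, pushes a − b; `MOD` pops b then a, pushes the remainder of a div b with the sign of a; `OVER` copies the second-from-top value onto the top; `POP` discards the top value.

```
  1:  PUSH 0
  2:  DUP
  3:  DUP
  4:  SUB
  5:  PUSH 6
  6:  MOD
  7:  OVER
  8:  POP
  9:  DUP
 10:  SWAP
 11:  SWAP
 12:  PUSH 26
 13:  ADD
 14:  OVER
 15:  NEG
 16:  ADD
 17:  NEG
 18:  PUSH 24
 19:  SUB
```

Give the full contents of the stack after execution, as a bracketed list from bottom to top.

PUSH 0   [0]
DUP      [0, 0]
DUP      [0, 0, 0]
SUB      [0, 0]
PUSH 6   [0, 0, 6]
MOD      [0, 0]
OVER     [0, 0, 0]
POP      [0, 0]
DUP      [0, 0, 0]
SWAP     [0, 0, 0]
SWAP     [0, 0, 0]
PUSH 26  [0, 0, 0, 26]
ADD      [0, 0, 26]
OVER     [0, 0, 26, 0]
NEG      [0, 0, 26, 0]
ADD      [0, 0, 26]
NEG      [0, 0, -26]
PUSH 24  [0, 0, -26, 24]
SUB      [0, 0, -50]

[0, 0, -50]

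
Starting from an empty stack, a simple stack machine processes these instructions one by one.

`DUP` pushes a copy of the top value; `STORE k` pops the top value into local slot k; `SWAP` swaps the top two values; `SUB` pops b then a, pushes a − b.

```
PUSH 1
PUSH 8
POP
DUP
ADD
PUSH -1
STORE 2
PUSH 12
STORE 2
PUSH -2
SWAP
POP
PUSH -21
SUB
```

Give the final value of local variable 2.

PUSH 1   : 1
PUSH 8   : 1 8
POP      : 1
DUP      : 1 1
ADD      : 2
PUSH -1  : 2 -1
STORE 2  : 2
PUSH 12  : 2 12
STORE 2  : 2
PUSH -2  : 2 -2
SWAP     : -2 2
POP      : -2
PUSH -21 : -2 -21
SUB      : 19

12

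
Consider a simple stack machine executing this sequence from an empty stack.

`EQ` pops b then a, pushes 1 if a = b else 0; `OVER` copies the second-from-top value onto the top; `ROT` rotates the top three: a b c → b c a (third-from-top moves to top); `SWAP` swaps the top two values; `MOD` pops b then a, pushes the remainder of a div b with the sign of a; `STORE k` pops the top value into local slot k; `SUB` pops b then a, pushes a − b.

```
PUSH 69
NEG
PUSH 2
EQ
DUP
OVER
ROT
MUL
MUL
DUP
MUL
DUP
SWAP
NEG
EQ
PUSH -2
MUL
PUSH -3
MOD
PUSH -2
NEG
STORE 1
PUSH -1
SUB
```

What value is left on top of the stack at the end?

PUSH 69 : [69]
NEG     : [-69]
PUSH 2  : [-69, 2]
EQ      : [0]
DUP     : [0, 0]
OVER    : [0, 0, 0]
ROT     : [0, 0, 0]
MUL     : [0, 0]
MUL     : [0]
DUP     : [0, 0]
MUL     : [0]
DUP     : [0, 0]
SWAP    : [0, 0]
NEG     : [0, 0]
EQ      : [1]
PUSH -2 : [1, -2]
MUL     : [-2]
PUSH -3 : [-2, -3]
MOD     : [-2]
PUSH -2 : [-2, -2]
NEG     : [-2, 2]
STORE 1 : [-2]
PUSH -1 : [-2, -1]
SUB     : [-1]

-1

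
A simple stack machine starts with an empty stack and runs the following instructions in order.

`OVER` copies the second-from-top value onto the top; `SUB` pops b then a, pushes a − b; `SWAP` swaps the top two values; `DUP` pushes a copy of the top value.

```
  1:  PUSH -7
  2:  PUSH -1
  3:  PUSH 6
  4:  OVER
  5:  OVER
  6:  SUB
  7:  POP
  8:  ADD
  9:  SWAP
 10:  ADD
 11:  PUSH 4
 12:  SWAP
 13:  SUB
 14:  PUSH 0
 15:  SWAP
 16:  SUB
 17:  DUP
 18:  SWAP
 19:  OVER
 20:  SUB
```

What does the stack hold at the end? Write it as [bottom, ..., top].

PUSH -7 : [-7]
PUSH -1 : [-7, -1]
PUSH 6  : [-7, -1, 6]
OVER    : [-7, -1, 6, -1]
OVER    : [-7, -1, 6, -1, 6]
SUB     : [-7, -1, 6, -7]
POP     : [-7, -1, 6]
ADD     : [-7, 5]
SWAP    : [5, -7]
ADD     : [-2]
PUSH 4  : [-2, 4]
SWAP    : [4, -2]
SUB     : [6]
PUSH 0  : [6, 0]
SWAP    : [0, 6]
SUB     : [-6]
DUP     : [-6, -6]
SWAP    : [-6, -6]
OVER    : [-6, -6, -6]
SUB     : [-6, 0]

[-6, 0]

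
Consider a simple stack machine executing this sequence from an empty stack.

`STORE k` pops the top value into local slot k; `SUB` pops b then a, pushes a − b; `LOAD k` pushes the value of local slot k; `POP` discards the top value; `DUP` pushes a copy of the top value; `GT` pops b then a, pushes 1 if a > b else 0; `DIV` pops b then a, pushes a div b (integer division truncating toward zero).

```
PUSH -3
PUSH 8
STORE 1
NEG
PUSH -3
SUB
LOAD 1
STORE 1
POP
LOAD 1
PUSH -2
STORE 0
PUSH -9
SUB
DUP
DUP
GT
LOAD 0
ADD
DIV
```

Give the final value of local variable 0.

-2

PUSH -3  -3
PUSH 8   -3 8
STORE 1  -3
NEG      3
PUSH -3  3 -3
SUB      6
LOAD 1   6 8
STORE 1  6
POP      (empty)
LOAD 1   8
PUSH -2  8 -2
STORE 0  8
PUSH -9  8 -9
SUB      17
DUP      17 17
DUP      17 17 17
GT       17 0
LOAD 0   17 0 -2
ADD      17 -2
DIV      -8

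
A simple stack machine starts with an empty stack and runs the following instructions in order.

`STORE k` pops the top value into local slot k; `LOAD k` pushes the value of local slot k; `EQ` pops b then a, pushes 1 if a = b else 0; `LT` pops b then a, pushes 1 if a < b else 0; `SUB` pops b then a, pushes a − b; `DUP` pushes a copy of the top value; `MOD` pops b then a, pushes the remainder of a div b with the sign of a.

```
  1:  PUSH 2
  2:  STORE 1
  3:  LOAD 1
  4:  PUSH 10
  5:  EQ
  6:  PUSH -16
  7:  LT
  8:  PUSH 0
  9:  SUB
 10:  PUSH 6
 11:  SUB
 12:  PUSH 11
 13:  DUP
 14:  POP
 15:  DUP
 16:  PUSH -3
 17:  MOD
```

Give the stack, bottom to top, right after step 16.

PUSH 2    2
STORE 1   (empty)
LOAD 1    2
PUSH 10   2 10
EQ        0
PUSH -16  0 -16
LT        0
PUSH 0    0 0
SUB       0
PUSH 6    0 6
SUB       -6
PUSH 11   -6 11
DUP       -6 11 11
POP       -6 11
DUP       -6 11 11
PUSH -3   -6 11 11 -3

[-6, 11, 11, -3]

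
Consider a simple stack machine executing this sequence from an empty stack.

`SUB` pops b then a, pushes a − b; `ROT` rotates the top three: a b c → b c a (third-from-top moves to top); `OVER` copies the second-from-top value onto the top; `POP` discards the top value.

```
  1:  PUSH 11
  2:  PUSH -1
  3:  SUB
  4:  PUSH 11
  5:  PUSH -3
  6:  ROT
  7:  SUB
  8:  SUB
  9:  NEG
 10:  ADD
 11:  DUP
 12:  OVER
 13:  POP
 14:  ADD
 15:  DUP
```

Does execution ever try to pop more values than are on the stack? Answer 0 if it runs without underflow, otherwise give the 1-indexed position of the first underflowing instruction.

PUSH 11 -> 11
PUSH -1 -> 11 -1
SUB     -> 12
PUSH 11 -> 12 11
PUSH -3 -> 12 11 -3
ROT     -> 11 -3 12
SUB     -> 11 -15
SUB     -> 26
NEG     -> -26
ADD  — needs 2 operands, stack has 1 → underflow

10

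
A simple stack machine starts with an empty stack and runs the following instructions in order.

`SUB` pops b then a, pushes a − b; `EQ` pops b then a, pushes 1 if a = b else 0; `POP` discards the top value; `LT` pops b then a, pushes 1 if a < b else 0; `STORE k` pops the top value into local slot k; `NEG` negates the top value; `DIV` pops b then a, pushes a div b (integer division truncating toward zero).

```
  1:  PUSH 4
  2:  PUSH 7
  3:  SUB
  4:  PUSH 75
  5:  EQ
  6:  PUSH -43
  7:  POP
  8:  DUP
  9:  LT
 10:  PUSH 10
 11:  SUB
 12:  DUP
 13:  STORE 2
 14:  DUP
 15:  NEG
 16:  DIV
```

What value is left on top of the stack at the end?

-1

PUSH 4   -> [4]
PUSH 7   -> [4, 7]
SUB      -> [-3]
PUSH 75  -> [-3, 75]
EQ       -> [0]
PUSH -43 -> [0, -43]
POP      -> [0]
DUP      -> [0, 0]
LT       -> [0]
PUSH 10  -> [0, 10]
SUB      -> [-10]
DUP      -> [-10, -10]
STORE 2  -> [-10]
DUP      -> [-10, -10]
NEG      -> [-10, 10]
DIV      -> [-1]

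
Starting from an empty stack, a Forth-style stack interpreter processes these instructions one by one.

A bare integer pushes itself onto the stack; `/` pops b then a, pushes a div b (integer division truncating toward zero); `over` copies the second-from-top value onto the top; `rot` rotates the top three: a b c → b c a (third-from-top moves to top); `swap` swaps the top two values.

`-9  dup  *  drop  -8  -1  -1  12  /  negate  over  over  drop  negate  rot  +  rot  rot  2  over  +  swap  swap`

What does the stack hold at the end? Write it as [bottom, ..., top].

-9      -9
dup     -9 -9
*       81
drop    (empty)
-8      -8
-1      -8 -1
-1      -8 -1 -1
12      -8 -1 -1 12
/       -8 -1 0
negate  -8 -1 0
over    -8 -1 0 -1
over    -8 -1 0 -1 0
drop    -8 -1 0 -1
negate  -8 -1 0 1
rot     -8 0 1 -1
+       -8 0 0
rot     0 0 -8
rot     0 -8 0
2       0 -8 0 2
over    0 -8 0 2 0
+       0 -8 0 2
swap    0 -8 2 0
swap    0 -8 0 2

[0, -8, 0, 2]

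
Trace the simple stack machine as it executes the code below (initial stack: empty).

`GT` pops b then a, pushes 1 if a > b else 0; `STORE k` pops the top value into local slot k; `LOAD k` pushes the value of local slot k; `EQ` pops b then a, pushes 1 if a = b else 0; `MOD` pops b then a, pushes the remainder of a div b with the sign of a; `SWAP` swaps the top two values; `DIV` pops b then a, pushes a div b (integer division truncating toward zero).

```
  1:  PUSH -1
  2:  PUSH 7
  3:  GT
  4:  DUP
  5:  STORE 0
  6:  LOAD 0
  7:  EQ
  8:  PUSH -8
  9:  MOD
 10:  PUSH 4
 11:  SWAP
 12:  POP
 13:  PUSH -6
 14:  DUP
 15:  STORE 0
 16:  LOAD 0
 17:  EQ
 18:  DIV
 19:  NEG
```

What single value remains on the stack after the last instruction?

PUSH -1 → [-1]
PUSH 7  → [-1, 7]
GT      → [0]
DUP     → [0, 0]
STORE 0 → [0]
LOAD 0  → [0, 0]
EQ      → [1]
PUSH -8 → [1, -8]
MOD     → [1]
PUSH 4  → [1, 4]
SWAP    → [4, 1]
POP     → [4]
PUSH -6 → [4, -6]
DUP     → [4, -6, -6]
STORE 0 → [4, -6]
LOAD 0  → [4, -6, -6]
EQ      → [4, 1]
DIV     → [4]
NEG     → [-4]

-4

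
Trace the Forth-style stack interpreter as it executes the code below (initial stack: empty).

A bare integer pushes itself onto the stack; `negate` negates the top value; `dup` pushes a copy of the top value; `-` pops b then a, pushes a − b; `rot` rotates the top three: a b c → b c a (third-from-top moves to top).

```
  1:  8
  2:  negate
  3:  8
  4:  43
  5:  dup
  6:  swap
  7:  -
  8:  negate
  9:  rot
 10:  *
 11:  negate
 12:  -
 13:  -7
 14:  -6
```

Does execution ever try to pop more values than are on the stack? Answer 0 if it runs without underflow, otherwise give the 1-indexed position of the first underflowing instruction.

8      : 8
negate : -8
8      : -8 8
43     : -8 8 43
dup    : -8 8 43 43
swap   : -8 8 43 43
-      : -8 8 0
negate : -8 8 0
rot    : 8 0 -8
*      : 8 0
negate : 8 0
-      : 8
-7     : 8 -7
-6     : 8 -7 -6

0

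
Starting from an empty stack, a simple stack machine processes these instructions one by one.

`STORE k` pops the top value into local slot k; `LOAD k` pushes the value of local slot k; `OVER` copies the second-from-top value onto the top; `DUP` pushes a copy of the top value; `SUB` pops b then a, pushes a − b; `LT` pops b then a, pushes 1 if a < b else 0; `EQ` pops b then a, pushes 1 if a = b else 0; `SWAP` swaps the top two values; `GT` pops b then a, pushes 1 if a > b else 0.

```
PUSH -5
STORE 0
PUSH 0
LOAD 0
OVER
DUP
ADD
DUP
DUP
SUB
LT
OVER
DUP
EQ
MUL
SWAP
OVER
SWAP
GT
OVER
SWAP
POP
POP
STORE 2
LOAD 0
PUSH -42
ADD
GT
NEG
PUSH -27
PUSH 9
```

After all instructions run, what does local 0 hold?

-5

PUSH -5   [-5]
STORE 0   []
PUSH 0    [0]
LOAD 0    [0, -5]
OVER      [0, -5, 0]
DUP       [0, -5, 0, 0]
ADD       [0, -5, 0]
DUP       [0, -5, 0, 0]
DUP       [0, -5, 0, 0, 0]
SUB       [0, -5, 0, 0]
LT        [0, -5, 0]
OVER      [0, -5, 0, -5]
DUP       [0, -5, 0, -5, -5]
EQ        [0, -5, 0, 1]
MUL       [0, -5, 0]
SWAP      [0, 0, -5]
OVER      [0, 0, -5, 0]
SWAP      [0, 0, 0, -5]
GT        [0, 0, 1]
OVER      [0, 0, 1, 0]
SWAP      [0, 0, 0, 1]
POP       [0, 0, 0]
POP       [0, 0]
STORE 2   [0]
LOAD 0    [0, -5]
PUSH -42  [0, -5, -42]
ADD       [0, -47]
GT        [1]
NEG       [-1]
PUSH -27  [-1, -27]
PUSH 9    [-1, -27, 9]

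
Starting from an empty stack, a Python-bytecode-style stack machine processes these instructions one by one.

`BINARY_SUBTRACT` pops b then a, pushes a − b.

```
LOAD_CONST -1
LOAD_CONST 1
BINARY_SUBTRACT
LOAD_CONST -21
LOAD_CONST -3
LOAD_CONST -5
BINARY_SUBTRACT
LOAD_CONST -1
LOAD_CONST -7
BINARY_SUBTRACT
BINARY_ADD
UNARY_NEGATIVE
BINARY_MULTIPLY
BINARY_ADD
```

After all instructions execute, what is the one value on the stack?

166

LOAD_CONST -1   : [-1]
LOAD_CONST 1    : [-1, 1]
BINARY_SUBTRACT : [-2]
LOAD_CONST -21  : [-2, -21]
LOAD_CONST -3   : [-2, -21, -3]
LOAD_CONST -5   : [-2, -21, -3, -5]
BINARY_SUBTRACT : [-2, -21, 2]
LOAD_CONST -1   : [-2, -21, 2, -1]
LOAD_CONST -7   : [-2, -21, 2, -1, -7]
BINARY_SUBTRACT : [-2, -21, 2, 6]
BINARY_ADD      : [-2, -21, 8]
UNARY_NEGATIVE  : [-2, -21, -8]
BINARY_MULTIPLY : [-2, 168]
BINARY_ADD      : [166]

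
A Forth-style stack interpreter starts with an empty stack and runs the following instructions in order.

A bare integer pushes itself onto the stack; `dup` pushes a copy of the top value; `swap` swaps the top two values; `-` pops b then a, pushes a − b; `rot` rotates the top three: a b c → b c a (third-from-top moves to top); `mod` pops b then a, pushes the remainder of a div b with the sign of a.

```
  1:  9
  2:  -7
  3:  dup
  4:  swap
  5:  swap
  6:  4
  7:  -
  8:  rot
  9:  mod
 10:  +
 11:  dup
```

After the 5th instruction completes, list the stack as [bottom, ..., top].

[9, -7, -7]

9    → [9]
-7   → [9, -7]
dup  → [9, -7, -7]
swap → [9, -7, -7]
swap → [9, -7, -7]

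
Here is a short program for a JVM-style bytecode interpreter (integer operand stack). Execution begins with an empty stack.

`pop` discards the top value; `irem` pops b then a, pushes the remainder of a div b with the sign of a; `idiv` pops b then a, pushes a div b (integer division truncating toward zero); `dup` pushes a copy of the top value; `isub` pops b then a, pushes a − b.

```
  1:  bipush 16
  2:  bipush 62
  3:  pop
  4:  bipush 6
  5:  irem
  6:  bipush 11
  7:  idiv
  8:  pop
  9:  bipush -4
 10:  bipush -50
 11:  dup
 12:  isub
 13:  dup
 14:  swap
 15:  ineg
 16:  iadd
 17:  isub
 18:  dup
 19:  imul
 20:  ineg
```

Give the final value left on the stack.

-16

bipush 16  : [16]
bipush 62  : [16, 62]
pop        : [16]
bipush 6   : [16, 6]
irem       : [4]
bipush 11  : [4, 11]
idiv       : [0]
pop        : []
bipush -4  : [-4]
bipush -50 : [-4, -50]
dup        : [-4, -50, -50]
isub       : [-4, 0]
dup        : [-4, 0, 0]
swap       : [-4, 0, 0]
ineg       : [-4, 0, 0]
iadd       : [-4, 0]
isub       : [-4]
dup        : [-4, -4]
imul       : [16]
ineg       : [-16]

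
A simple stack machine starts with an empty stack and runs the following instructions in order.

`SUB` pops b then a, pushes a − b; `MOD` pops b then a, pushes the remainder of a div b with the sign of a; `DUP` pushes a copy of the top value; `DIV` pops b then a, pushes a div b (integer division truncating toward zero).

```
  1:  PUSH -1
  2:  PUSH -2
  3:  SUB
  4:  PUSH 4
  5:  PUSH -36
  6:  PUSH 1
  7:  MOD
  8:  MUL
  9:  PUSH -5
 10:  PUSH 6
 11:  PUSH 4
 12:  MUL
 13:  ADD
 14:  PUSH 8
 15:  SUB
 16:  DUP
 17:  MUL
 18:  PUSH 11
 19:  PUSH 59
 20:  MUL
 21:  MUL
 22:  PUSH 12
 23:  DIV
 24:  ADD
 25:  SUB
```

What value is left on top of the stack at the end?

-6543

PUSH -1  → [-1]
PUSH -2  → [-1, -2]
SUB      → [1]
PUSH 4   → [1, 4]
PUSH -36 → [1, 4, -36]
PUSH 1   → [1, 4, -36, 1]
MOD      → [1, 4, 0]
MUL      → [1, 0]
PUSH -5  → [1, 0, -5]
PUSH 6   → [1, 0, -5, 6]
PUSH 4   → [1, 0, -5, 6, 4]
MUL      → [1, 0, -5, 24]
ADD      → [1, 0, 19]
PUSH 8   → [1, 0, 19, 8]
SUB      → [1, 0, 11]
DUP      → [1, 0, 11, 11]
MUL      → [1, 0, 121]
PUSH 11  → [1, 0, 121, 11]
PUSH 59  → [1, 0, 121, 11, 59]
MUL      → [1, 0, 121, 649]
MUL      → [1, 0, 78529]
PUSH 12  → [1, 0, 78529, 12]
DIV      → [1, 0, 6544]
ADD      → [1, 6544]
SUB      → [-6543]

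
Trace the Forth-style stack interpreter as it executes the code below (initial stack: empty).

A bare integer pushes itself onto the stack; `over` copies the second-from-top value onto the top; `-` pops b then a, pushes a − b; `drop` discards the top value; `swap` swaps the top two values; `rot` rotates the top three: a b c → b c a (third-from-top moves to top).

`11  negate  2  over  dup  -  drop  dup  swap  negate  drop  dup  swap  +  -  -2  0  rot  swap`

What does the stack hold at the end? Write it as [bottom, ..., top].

[-2, -15, 0]

11     : [11]
negate : [-11]
2      : [-11, 2]
over   : [-11, 2, -11]
dup    : [-11, 2, -11, -11]
-      : [-11, 2, 0]
drop   : [-11, 2]
dup    : [-11, 2, 2]
swap   : [-11, 2, 2]
negate : [-11, 2, -2]
drop   : [-11, 2]
dup    : [-11, 2, 2]
swap   : [-11, 2, 2]
+      : [-11, 4]
-      : [-15]
-2     : [-15, -2]
0      : [-15, -2, 0]
rot    : [-2, 0, -15]
swap   : [-2, -15, 0]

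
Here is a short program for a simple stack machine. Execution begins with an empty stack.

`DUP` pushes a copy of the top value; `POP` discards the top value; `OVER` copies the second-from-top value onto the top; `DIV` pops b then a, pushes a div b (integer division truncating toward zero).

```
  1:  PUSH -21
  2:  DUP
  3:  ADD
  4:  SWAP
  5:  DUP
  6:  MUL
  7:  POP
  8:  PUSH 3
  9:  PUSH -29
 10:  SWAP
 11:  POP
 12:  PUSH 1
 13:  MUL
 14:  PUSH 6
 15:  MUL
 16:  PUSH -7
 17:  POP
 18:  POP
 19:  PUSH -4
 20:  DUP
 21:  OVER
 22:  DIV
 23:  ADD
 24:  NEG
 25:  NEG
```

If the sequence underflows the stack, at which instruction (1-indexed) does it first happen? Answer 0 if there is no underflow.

PUSH -21 : -21
DUP      : -21 -21
ADD      : -42
SWAP  — needs 2 operands, stack has 1 → underflow

4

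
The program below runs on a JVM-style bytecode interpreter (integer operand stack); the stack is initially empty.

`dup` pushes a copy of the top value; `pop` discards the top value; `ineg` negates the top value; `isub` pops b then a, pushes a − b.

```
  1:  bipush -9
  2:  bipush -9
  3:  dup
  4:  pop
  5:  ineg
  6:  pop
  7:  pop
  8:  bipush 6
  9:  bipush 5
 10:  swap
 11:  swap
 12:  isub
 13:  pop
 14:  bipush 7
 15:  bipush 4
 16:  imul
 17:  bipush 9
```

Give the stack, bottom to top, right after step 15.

[7, 4]

bipush -9 : [-9]
bipush -9 : [-9, -9]
dup       : [-9, -9, -9]
pop       : [-9, -9]
ineg      : [-9, 9]
pop       : [-9]
pop       : []
bipush 6  : [6]
bipush 5  : [6, 5]
swap      : [5, 6]
swap      : [6, 5]
isub      : [1]
pop       : []
bipush 7  : [7]
bipush 4  : [7, 4]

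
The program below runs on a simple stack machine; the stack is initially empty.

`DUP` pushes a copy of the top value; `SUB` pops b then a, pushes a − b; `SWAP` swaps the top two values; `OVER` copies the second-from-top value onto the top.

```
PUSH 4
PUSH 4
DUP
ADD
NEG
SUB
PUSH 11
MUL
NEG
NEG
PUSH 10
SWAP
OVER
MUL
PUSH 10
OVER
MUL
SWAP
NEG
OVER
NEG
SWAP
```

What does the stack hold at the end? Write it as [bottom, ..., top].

PUSH 4  : 4
PUSH 4  : 4 4
DUP     : 4 4 4
ADD     : 4 8
NEG     : 4 -8
SUB     : 12
PUSH 11 : 12 11
MUL     : 132
NEG     : -132
NEG     : 132
PUSH 10 : 132 10
SWAP    : 10 132
OVER    : 10 132 10
MUL     : 10 1320
PUSH 10 : 10 1320 10
OVER    : 10 1320 10 1320
MUL     : 10 1320 13200
SWAP    : 10 13200 1320
NEG     : 10 13200 -1320
OVER    : 10 13200 -1320 13200
NEG     : 10 13200 -1320 -13200
SWAP    : 10 13200 -13200 -1320

[10, 13200, -13200, -1320]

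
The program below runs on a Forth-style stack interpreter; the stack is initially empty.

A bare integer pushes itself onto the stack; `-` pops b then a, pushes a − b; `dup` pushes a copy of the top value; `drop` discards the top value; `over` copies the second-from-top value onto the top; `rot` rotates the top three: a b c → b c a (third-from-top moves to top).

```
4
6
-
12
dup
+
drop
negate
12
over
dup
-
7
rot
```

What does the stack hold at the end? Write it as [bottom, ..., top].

4      : 4
6      : 4 6
-      : -2
12     : -2 12
dup    : -2 12 12
+      : -2 24
drop   : -2
negate : 2
12     : 2 12
over   : 2 12 2
dup    : 2 12 2 2
-      : 2 12 0
7      : 2 12 0 7
rot    : 2 0 7 12

[2, 0, 7, 12]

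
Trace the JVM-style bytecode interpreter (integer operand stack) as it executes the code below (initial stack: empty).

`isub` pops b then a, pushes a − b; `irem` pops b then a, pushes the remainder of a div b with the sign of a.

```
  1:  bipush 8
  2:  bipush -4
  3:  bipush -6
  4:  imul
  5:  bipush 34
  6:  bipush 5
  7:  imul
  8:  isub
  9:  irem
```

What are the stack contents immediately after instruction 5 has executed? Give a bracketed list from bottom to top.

[8, 24, 34]

bipush 8  : 8
bipush -4 : 8 -4
bipush -6 : 8 -4 -6
imul      : 8 24
bipush 34 : 8 24 34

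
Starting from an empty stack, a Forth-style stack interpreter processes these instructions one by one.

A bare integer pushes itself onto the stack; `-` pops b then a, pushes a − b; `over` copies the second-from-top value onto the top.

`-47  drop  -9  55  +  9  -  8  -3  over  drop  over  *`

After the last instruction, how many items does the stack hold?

-47   [-47]
drop  []
-9    [-9]
55    [-9, 55]
+     [46]
9     [46, 9]
-     [37]
8     [37, 8]
-3    [37, 8, -3]
over  [37, 8, -3, 8]
drop  [37, 8, -3]
over  [37, 8, -3, 8]
*     [37, 8, -24]

3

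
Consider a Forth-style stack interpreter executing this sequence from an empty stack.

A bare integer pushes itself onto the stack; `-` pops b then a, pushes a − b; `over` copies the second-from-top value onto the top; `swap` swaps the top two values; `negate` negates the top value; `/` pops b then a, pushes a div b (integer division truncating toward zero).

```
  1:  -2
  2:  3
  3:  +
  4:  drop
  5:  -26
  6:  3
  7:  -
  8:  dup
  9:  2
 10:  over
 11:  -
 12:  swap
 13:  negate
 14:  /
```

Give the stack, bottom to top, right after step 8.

-2   → -2
3    → -2 3
+    → 1
drop → (empty)
-26  → -26
3    → -26 3
-    → -29
dup  → -29 -29

[-29, -29]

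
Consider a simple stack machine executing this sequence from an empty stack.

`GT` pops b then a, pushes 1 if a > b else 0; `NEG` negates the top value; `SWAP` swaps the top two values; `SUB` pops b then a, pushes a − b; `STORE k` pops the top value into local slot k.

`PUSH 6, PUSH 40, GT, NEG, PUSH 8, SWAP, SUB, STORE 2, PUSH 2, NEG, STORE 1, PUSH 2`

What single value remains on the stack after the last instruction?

PUSH 6  → [6]
PUSH 40 → [6, 40]
GT      → [0]
NEG     → [0]
PUSH 8  → [0, 8]
SWAP    → [8, 0]
SUB     → [8]
STORE 2 → []
PUSH 2  → [2]
NEG     → [-2]
STORE 1 → []
PUSH 2  → [2]

2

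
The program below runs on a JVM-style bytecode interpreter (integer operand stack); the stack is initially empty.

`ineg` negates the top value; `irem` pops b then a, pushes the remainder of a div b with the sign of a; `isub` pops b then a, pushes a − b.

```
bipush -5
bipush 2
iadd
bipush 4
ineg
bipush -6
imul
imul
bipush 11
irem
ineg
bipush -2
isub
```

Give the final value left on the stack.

8

bipush -5 → -5
bipush 2  → -5 2
iadd      → -3
bipush 4  → -3 4
ineg      → -3 -4
bipush -6 → -3 -4 -6
imul      → -3 24
imul      → -72
bipush 11 → -72 11
irem      → -6
ineg      → 6
bipush -2 → 6 -2
isub      → 8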